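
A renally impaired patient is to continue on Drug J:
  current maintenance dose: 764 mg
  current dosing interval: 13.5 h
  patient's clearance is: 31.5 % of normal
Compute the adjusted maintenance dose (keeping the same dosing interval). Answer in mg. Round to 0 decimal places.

To keep the same average steady-state level, dosing rate must scale with clearance.
CL ratio = 31.5 / 100 = 0.3150
New dose (same interval) = 764 × 0.3150 = 240.7 mg

241 mg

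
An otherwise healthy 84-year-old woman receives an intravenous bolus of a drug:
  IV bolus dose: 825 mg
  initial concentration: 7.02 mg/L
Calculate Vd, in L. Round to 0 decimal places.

118 L

Vd = Dose / C₀ = 825.0 / 7.02 = 117.5 L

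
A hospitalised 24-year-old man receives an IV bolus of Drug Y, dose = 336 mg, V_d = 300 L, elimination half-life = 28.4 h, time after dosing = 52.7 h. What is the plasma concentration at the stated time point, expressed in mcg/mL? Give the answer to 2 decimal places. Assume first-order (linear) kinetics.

0.31 mcg/mL

C₀ = Dose / Vd = 336.0 / 300 = 1.120 mg/L
k = ln2 / t½ = 0.693147 / 28.4 = 0.02441 h⁻¹
C = C₀ · e^(−k·t) = 1.120 × e^(−0.02441 × 52.7)
  = 1.120 × 0.2763 = 0.3095 mg/L
(0.3095 mg/L = 0.3095 mcg/mL)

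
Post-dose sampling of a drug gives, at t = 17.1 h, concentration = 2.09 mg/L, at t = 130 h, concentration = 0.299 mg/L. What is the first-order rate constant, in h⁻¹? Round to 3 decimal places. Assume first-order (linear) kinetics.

k = ln(C₁/C₂) / (t₂ − t₁) = ln(2.09/0.299) / (130 − 17.1)
  = 1.944 / 112.9 = 0.01722 h⁻¹

0.017 h⁻¹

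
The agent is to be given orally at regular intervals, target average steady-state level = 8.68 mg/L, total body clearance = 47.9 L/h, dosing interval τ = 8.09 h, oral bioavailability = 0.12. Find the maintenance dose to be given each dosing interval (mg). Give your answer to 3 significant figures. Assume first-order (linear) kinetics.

28000 mg

At steady state, F × (Dose/τ) = Css × CL.
Dose = Css × CL × τ / F = 8.68 × 47.90 × 8.09 / 0.12 = 28030 mg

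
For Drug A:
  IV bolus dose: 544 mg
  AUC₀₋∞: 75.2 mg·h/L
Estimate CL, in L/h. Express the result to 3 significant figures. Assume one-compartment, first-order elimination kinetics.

7.23 L/h

CL = Dose / AUC = 544 / 75.2 = 7.234 L/h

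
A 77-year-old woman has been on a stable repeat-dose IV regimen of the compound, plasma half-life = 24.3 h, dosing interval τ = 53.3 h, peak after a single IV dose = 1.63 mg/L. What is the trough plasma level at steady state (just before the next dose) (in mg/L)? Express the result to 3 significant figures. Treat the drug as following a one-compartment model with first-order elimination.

0.456 mg/L

k = ln2 / t½ = 0.693147 / 24.3 = 0.02852 h⁻¹
e^(−kτ) = e^(−0.02852 × 53.3) = 0.2187
Accumulation ratio R = 1 / (1 − e^(−kτ)) = 1 / (1 − 0.2187) = 1.280
Steady-state trough = C₀ × R × e^(−kτ) = 1.63 × 1.280 × 0.2187 = 0.4563 mg/L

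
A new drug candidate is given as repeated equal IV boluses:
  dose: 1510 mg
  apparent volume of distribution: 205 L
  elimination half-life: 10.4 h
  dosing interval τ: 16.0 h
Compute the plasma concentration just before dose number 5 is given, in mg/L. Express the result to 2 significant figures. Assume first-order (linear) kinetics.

C₀ per dose = Dose / Vd = 1510 / 205 = 7.366 mg/L
k = ln2 / t½ = 0.693147 / 10.4 = 0.06665 h⁻¹
Fraction remaining after one interval: r = e^(−kτ) = e^(−0.06665 × 16.0) = 0.3442
Before dose 5, 4 doses have been given (aged 1τ, 2τ, 3τ, 4τ).
C_trough = C₀ × (r + r² + … + r^4) = C₀ × r(1−r^4)/(1−r)
        = 7.366 × 0.3442 × (1 − 0.01404) / (1 − 0.3442) = 3.812 mg/L

3.8 mg/L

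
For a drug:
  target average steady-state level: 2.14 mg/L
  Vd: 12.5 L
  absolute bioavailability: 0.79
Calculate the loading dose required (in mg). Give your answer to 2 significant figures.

LD = Css × Vd / F = 2.14 × 12.5 / 0.79 = 33.86 mg

34 mg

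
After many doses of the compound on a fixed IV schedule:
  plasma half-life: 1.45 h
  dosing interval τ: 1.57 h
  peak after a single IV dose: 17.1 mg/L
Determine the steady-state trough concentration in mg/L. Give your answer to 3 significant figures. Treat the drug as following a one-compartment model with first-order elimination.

k = ln2 / t½ = 0.693147 / 1.45 = 0.4780 h⁻¹
e^(−kτ) = e^(−0.4780 × 1.57) = 0.4721
Accumulation ratio R = 1 / (1 − e^(−kτ)) = 1 / (1 − 0.4721) = 1.894
Steady-state trough = C₀ × R × e^(−kτ) = 17.1 × 1.894 × 0.4721 = 15.29 mg/L

15.3 mg/L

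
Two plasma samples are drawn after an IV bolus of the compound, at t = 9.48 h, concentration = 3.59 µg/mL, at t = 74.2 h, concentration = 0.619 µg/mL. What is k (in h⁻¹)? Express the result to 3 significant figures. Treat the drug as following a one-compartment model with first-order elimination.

0.0272 h⁻¹

k = ln(C₁/C₂) / (t₂ − t₁) = ln(3.59/0.619) / (74.2 − 9.48)
  = 1.758 / 64.72 = 0.02716 h⁻¹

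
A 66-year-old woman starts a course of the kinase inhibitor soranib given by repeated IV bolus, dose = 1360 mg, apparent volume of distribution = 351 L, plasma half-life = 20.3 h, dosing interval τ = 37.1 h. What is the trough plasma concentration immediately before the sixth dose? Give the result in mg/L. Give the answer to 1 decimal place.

C₀ per dose = Dose / Vd = 1360 / 351 = 3.875 mg/L
k = ln2 / t½ = 0.693147 / 20.3 = 0.03415 h⁻¹
Fraction remaining after one interval: r = e^(−kτ) = e^(−0.03415 × 37.1) = 0.2817
Before dose 6, 5 doses have been given (aged 1τ, 2τ, 3τ, 4τ, 5τ).
C_trough = C₀ × (r + r² + … + r^5) = C₀ × r(1−r^5)/(1−r)
        = 3.875 × 0.2817 × (1 − 0.001774) / (1 − 0.2817) = 1.517 mg/L

1.5 mg/L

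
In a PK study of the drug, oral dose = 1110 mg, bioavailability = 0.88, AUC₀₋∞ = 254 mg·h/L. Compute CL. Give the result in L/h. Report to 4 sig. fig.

CL = F·Dose / AUC = 0.88 × 1110 / 254 = 3.846 L/h

3.846 L/h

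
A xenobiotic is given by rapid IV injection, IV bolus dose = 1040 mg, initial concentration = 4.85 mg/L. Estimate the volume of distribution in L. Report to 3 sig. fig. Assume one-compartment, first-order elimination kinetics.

Vd = Dose / C₀ = 1040 / 4.85 = 214.4 L

214 L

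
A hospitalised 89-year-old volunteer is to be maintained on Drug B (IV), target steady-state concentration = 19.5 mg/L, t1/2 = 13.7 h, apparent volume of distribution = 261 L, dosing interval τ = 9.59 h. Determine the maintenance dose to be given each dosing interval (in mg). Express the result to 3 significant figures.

k = ln2 / t½ = 0.693147 / 13.7 = 0.05059 h⁻¹
CL = k × Vd = 0.05059 × 261 = 13.20 L/h
At steady state, Dose/τ = Css × CL.
Dose = Css × CL × τ = 19.5 × 13.20 × 9.59 = 2468 mg

2470 mg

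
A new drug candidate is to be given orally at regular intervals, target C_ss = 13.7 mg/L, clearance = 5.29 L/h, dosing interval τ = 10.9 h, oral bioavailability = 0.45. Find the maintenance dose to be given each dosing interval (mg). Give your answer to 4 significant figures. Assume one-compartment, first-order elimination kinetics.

1755 mg

At steady state, F × (Dose/τ) = Css × CL.
Dose = Css × CL × τ / F = 13.7 × 5.290 × 10.9 / 0.45 = 1755 mg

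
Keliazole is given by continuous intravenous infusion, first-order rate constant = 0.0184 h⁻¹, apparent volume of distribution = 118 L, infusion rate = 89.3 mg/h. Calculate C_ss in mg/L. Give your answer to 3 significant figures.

CL = k × Vd = 0.01840 × 118 = 2.171 L/h
At steady state Css = R₀ / CL = 89.3 / 2.171 = 41.13 mg/L

41.1 mg/L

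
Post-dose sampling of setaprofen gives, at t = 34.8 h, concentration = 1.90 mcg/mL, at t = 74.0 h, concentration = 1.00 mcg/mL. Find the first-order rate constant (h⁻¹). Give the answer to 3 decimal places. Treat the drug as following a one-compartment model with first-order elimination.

0.016 h⁻¹

k = ln(C₁/C₂) / (t₂ − t₁) = ln(1.90/1.00) / (74.0 − 34.8)
  = 0.6419 / 39.20 = 0.01638 h⁻¹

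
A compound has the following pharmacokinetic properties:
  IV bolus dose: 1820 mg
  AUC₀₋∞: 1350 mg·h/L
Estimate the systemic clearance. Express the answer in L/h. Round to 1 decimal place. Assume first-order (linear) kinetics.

CL = Dose / AUC = 1820 / 1350 = 1.348 L/h

1.3 L/h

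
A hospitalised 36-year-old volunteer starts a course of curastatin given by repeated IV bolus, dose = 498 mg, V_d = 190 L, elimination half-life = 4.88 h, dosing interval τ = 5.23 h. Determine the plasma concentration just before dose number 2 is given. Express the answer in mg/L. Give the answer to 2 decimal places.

1.25 mg/L

C₀ per dose = Dose / Vd = 498 / 190 = 2.621 mg/L
k = ln2 / t½ = 0.693147 / 4.88 = 0.1420 h⁻¹
Fraction remaining after one interval: r = e^(−kτ) = e^(−0.1420 × 5.23) = 0.4758
Before dose 2, 1 dose has been given (aged 1τ).
C_trough = C₀ × r = 2.621 × 0.4758 = 1.247 mg/L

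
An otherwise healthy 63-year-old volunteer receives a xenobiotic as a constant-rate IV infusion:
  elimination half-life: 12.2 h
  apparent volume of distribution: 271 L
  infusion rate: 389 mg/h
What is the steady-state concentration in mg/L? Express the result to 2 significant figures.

25 mg/L

k = ln2 / t½ = 0.693147 / 12.2 = 0.05682 h⁻¹
CL = k × Vd = 0.05682 × 271 = 15.40 L/h
At steady state Css = R₀ / CL = 389 / 15.40 = 25.26 mg/L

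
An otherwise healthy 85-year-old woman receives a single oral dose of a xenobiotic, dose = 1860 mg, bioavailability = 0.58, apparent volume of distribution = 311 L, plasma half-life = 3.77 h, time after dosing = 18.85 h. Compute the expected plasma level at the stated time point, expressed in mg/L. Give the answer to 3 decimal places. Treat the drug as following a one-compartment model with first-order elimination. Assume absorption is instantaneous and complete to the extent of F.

Amount reaching circulation = F × Dose = 0.58 × 1860 = 1079 mg
C₀ = F·Dose / Vd = 1079 / 311 = 3.469 mg/L
k = ln2 / t½ = 0.693147 / 3.77 = 0.1839 h⁻¹
t / t½ = 18.85 / 3.77 = 5 half-lives
C = C₀ × (1/2)^5 = 3.469 × 0.03125 = 0.1084 mg/L

0.108 mg/L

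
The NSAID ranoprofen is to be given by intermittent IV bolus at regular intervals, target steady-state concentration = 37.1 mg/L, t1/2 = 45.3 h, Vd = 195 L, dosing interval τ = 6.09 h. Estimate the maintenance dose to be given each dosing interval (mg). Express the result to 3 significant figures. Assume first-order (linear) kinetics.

k = ln2 / t½ = 0.693147 / 45.3 = 0.01530 h⁻¹
CL = k × Vd = 0.01530 × 195 = 2.984 L/h
At steady state, Dose/τ = Css × CL.
Dose = Css × CL × τ = 37.1 × 2.984 × 6.09 = 674.2 mg

674 mg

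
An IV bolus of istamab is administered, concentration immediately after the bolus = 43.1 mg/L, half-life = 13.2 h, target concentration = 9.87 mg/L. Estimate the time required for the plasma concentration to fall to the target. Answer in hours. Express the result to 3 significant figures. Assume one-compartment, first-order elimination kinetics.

k = ln2 / t½ = 0.693147 / 13.2 = 0.05251 h⁻¹
t = ln(C₀ / C) / k = ln(43.10 / 9.87) / 0.05251
  = ln(4.367) / 0.05251 = 1.474 / 0.05251 = 28.07 h

28.1 h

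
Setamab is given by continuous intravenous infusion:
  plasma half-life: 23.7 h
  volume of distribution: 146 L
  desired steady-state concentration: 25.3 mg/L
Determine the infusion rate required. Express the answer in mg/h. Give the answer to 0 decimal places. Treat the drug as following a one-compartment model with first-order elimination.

k = ln2 / t½ = 0.693147 / 23.7 = 0.02925 h⁻¹
CL = k × Vd = 0.02925 × 146 = 4.271 L/h
At steady state, infusion rate R₀ = Css × CL = 25.3 × 4.271 = 108.1 mg/h

108 mg/h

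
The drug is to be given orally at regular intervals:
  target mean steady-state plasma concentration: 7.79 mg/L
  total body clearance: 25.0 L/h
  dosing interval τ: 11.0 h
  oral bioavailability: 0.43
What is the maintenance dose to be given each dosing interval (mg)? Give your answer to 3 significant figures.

At steady state, F × (Dose/τ) = Css × CL.
Dose = Css × CL × τ / F = 7.79 × 25.00 × 11.0 / 0.43 = 4982 mg

4980 mg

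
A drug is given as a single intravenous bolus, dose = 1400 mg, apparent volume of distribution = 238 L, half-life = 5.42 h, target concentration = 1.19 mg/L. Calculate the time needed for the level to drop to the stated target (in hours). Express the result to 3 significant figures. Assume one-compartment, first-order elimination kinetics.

C₀ = Dose / Vd = 1400 / 238 = 5.882 mg/L
k = ln2 / t½ = 0.693147 / 5.42 = 0.1279 h⁻¹
t = ln(C₀ / C) / k = ln(5.882 / 1.19) / 0.1279
  = ln(4.943) / 0.1279 = 1.598 / 0.1279 = 12.49 h

12.5 h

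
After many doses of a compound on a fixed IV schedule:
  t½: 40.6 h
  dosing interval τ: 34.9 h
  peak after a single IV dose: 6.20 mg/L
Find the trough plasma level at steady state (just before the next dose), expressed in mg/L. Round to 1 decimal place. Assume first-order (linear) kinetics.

7.6 mg/L

k = ln2 / t½ = 0.693147 / 40.6 = 0.01707 h⁻¹
e^(−kτ) = e^(−0.01707 × 34.9) = 0.5512
Accumulation ratio R = 1 / (1 − e^(−kτ)) = 1 / (1 − 0.5512) = 2.228
Steady-state trough = C₀ × R × e^(−kτ) = 6.20 × 2.228 × 0.5512 = 7.614 mg/L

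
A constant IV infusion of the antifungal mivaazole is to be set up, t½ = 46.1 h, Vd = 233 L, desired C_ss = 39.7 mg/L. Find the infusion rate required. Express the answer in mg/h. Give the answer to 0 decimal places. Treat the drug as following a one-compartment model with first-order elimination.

k = ln2 / t½ = 0.693147 / 46.1 = 0.01504 h⁻¹
CL = k × Vd = 0.01504 × 233 = 3.504 L/h
At steady state, infusion rate R₀ = Css × CL = 39.7 × 3.504 = 139.1 mg/h

139 mg/h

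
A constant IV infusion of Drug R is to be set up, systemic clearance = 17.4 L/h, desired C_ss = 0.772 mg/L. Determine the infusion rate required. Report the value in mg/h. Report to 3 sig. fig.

At steady state, infusion rate R₀ = Css × CL = 0.772 × 17.40 = 13.43 mg/h

13.4 mg/h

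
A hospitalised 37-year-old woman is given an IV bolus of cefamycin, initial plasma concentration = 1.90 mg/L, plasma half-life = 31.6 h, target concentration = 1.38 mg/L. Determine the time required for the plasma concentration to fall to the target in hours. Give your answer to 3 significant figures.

14.6 h

k = ln2 / t½ = 0.693147 / 31.6 = 0.02194 h⁻¹
t = ln(C₀ / C) / k = ln(1.900 / 1.38) / 0.02194
  = ln(1.377) / 0.02194 = 0.3199 / 0.02194 = 14.58 h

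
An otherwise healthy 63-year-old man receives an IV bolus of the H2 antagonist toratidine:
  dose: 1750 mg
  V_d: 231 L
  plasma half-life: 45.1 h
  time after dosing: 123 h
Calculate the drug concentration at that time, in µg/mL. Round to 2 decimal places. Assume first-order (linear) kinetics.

1.14 µg/mL

C₀ = Dose / Vd = 1750 / 231 = 7.576 mg/L
k = ln2 / t½ = 0.693147 / 45.1 = 0.01537 h⁻¹
C = C₀ · e^(−k·t) = 7.576 × e^(−0.01537 × 123)
  = 7.576 × 0.1510 = 1.144 mg/L
(1.144 mg/L = 1.144 µg/mL)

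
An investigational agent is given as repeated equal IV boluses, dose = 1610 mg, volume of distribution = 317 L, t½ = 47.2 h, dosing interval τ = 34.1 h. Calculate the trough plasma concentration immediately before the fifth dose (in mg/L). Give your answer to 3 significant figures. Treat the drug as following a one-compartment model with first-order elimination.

6.76 mg/L

C₀ per dose = Dose / Vd = 1610 / 317 = 5.079 mg/L
k = ln2 / t½ = 0.693147 / 47.2 = 0.01469 h⁻¹
Fraction remaining after one interval: r = e^(−kτ) = e^(−0.01469 × 34.1) = 0.6060
Before dose 5, 4 doses have been given (aged 1τ, 2τ, 3τ, 4τ).
C_trough = C₀ × (r + r² + … + r^4) = C₀ × r(1−r^4)/(1−r)
        = 5.079 × 0.6060 × (1 − 0.1349) / (1 − 0.6060) = 6.758 mg/L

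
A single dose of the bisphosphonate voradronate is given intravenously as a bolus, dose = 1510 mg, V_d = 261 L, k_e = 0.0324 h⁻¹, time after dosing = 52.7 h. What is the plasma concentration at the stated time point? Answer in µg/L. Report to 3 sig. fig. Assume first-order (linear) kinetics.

C₀ = Dose / Vd = 1510 / 261 = 5.785 mg/L
C = C₀ · e^(−k·t) = 5.785 × e^(−0.03240 × 52.7)
  = 5.785 × 0.1813 = 1.049 mg/L
Convert: 1.049 mg/L × 1000 = 1049 µg/L

1050 µg/L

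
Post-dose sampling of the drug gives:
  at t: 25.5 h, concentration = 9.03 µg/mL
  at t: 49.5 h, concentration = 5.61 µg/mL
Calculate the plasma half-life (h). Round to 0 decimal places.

k = ln(C₁/C₂) / (t₂ − t₁) = ln(9.03/5.61) / (49.5 − 25.5)
  = 0.4760 / 24.00 = 0.01983 h⁻¹
t½ = ln2 / k = 0.693147 / 0.01983 = 34.95 h

35 h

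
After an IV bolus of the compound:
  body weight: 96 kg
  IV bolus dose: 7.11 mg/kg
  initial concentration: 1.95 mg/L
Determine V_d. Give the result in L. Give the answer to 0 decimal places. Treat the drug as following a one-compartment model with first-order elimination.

Dose = 7.11 × 96 = 682.6 mg
Vd = Dose / C₀ = 682.6 / 1.95 = 350.1 L

350 L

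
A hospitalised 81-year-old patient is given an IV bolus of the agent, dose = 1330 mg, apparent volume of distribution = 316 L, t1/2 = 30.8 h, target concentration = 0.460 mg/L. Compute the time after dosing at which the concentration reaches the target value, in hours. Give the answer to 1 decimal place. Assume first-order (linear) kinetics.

98.4 h

C₀ = Dose / Vd = 1330 / 316 = 4.209 mg/L
k = ln2 / t½ = 0.693147 / 30.8 = 0.02250 h⁻¹
t = ln(C₀ / C) / k = ln(4.209 / 0.460) / 0.02250
  = ln(9.150) / 0.02250 = 2.214 / 0.02250 = 98.40 h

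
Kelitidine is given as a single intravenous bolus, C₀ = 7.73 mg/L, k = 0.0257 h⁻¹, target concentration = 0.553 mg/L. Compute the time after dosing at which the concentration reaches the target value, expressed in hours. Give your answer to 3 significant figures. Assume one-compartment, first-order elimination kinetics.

103 h

t = ln(C₀ / C) / k = ln(7.730 / 0.553) / 0.02570
  = ln(13.98) / 0.02570 = 2.638 / 0.02570 = 102.6 h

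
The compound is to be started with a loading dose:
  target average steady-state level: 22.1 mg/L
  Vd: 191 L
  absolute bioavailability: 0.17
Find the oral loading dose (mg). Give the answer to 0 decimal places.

LD = Css × Vd / F = 22.1 × 191 / 0.17 = 24830 mg

24830 mg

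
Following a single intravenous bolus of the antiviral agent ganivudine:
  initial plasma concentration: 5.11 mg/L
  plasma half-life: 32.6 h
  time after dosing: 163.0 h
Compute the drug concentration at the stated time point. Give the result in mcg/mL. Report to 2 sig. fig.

k = ln2 / t½ = 0.693147 / 32.6 = 0.02126 h⁻¹
t / t½ = 163.0 / 32.6 = 5 half-lives
C = C₀ × (1/2)^5 = 5.110 × 0.03125 = 0.1597 mg/L
(0.1597 mg/L = 0.1597 mcg/mL)

0.16 mcg/mL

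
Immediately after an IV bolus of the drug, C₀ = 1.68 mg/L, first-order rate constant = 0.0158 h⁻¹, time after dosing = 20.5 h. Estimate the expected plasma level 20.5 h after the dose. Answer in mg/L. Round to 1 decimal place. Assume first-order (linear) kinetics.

C = C₀ · e^(−k·t) = 1.680 × e^(−0.01580 × 20.5)
  = 1.680 × 0.7233 = 1.215 mg/L

1.2 mg/L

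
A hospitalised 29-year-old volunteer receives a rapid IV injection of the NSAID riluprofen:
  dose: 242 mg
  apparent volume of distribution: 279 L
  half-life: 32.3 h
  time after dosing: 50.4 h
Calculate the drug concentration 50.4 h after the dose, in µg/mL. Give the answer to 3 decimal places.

0.294 µg/mL

C₀ = Dose / Vd = 242.0 / 279 = 0.8674 mg/L
k = ln2 / t½ = 0.693147 / 32.3 = 0.02146 h⁻¹
C = C₀ · e^(−k·t) = 0.8674 × e^(−0.02146 × 50.4)
  = 0.8674 × 0.3391 = 0.2941 mg/L
(0.2941 mg/L = 0.2941 µg/mL)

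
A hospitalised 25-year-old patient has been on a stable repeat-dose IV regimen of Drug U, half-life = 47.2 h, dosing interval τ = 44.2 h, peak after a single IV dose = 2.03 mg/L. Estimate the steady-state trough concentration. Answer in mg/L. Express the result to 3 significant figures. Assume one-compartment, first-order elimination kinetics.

k = ln2 / t½ = 0.693147 / 47.2 = 0.01469 h⁻¹
e^(−kτ) = e^(−0.01469 × 44.2) = 0.5224
Accumulation ratio R = 1 / (1 − e^(−kτ)) = 1 / (1 − 0.5224) = 2.094
Steady-state trough = C₀ × R × e^(−kτ) = 2.03 × 2.094 × 0.5224 = 2.221 mg/L

2.22 mg/L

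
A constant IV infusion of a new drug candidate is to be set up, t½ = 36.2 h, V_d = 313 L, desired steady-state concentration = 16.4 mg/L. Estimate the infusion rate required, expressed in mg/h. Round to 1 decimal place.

98.3 mg/h

k = ln2 / t½ = 0.693147 / 36.2 = 0.01915 h⁻¹
CL = k × Vd = 0.01915 × 313 = 5.994 L/h
At steady state, infusion rate R₀ = Css × CL = 16.4 × 5.994 = 98.30 mg/h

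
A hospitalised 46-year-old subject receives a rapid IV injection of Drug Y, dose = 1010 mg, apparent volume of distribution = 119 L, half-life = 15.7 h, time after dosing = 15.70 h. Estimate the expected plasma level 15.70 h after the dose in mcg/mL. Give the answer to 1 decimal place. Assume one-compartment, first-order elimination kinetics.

4.2 mcg/mL

C₀ = Dose / Vd = 1010 / 119 = 8.487 mg/L
k = ln2 / t½ = 0.693147 / 15.7 = 0.04415 h⁻¹
t / t½ = 15.70 / 15.7 = 1 half-lives
C = C₀ × (1/2)^1 = 8.487 × 0.5000 = 4.244 mg/L
(4.244 mg/L = 4.244 mcg/mL)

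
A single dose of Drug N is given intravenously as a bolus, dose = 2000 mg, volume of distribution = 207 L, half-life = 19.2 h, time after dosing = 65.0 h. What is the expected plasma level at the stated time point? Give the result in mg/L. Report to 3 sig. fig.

0.925 mg/L

C₀ = Dose / Vd = 2000 / 207 = 9.662 mg/L
k = ln2 / t½ = 0.693147 / 19.2 = 0.03610 h⁻¹
C = C₀ · e^(−k·t) = 9.662 × e^(−0.03610 × 65.0)
  = 9.662 × 0.09570 = 0.9247 mg/L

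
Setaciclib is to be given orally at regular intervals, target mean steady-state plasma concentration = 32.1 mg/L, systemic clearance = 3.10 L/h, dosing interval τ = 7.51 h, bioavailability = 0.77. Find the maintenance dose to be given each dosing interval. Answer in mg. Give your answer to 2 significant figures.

At steady state, F × (Dose/τ) = Css × CL.
Dose = Css × CL × τ / F = 32.1 × 3.100 × 7.51 / 0.77 = 970.5 mg

970 mg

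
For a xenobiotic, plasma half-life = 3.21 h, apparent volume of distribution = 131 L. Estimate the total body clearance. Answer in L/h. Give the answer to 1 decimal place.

28.3 L/h

k = ln2 / t½ = 0.693147 / 3.21 = 0.2159 h⁻¹
CL = k × Vd = 0.2159 × 131 = 28.28 L/h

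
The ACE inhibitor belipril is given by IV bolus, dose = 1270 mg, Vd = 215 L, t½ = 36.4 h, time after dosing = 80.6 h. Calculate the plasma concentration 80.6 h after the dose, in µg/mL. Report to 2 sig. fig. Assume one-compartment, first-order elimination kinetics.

1.3 µg/mL

C₀ = Dose / Vd = 1270 / 215 = 5.907 mg/L
k = ln2 / t½ = 0.693147 / 36.4 = 0.01904 h⁻¹
C = C₀ · e^(−k·t) = 5.907 × e^(−0.01904 × 80.6)
  = 5.907 × 0.2155 = 1.273 mg/L
(1.273 mg/L = 1.273 µg/mL)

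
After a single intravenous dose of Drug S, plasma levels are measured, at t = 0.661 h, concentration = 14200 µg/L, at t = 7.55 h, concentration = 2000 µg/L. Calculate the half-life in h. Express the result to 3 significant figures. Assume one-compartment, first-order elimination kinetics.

2.44 h

k = ln(C₁/C₂) / (t₂ − t₁) = ln(14200/2000) / (7.55 − 0.661)
  = 1.960 / 6.889 = 0.2845 h⁻¹
t½ = ln2 / k = 0.693147 / 0.2845 = 2.436 h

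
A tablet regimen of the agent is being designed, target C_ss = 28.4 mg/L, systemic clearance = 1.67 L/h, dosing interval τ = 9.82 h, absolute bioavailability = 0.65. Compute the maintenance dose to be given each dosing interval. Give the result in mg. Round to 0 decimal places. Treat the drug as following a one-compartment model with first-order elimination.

At steady state, F × (Dose/τ) = Css × CL.
Dose = Css × CL × τ / F = 28.4 × 1.670 × 9.82 / 0.65 = 716.5 mg

717 mg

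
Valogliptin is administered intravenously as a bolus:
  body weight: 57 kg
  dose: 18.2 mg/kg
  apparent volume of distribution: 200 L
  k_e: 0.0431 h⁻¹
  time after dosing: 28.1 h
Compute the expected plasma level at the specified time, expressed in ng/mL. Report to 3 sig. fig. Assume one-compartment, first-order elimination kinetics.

Total dose = 18.2 × 57 = 1037 mg
C₀ = Dose / Vd = 1037 / 200 = 5.185 mg/L
C = C₀ · e^(−k·t) = 5.185 × e^(−0.04310 × 28.1)
  = 5.185 × 0.2979 = 1.545 mg/L
Convert: 1.545 mg/L × 1000 = 1545 ng/mL

1550 ng/mL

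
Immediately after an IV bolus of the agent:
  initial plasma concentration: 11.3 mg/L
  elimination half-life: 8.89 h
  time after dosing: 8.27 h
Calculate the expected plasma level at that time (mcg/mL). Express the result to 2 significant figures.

k = ln2 / t½ = 0.693147 / 8.89 = 0.07797 h⁻¹
C = C₀ · e^(−k·t) = 11.30 × e^(−0.07797 × 8.27)
  = 11.30 × 0.5248 = 5.930 mg/L
(5.930 mg/L = 5.930 mcg/mL)

5.9 mcg/mL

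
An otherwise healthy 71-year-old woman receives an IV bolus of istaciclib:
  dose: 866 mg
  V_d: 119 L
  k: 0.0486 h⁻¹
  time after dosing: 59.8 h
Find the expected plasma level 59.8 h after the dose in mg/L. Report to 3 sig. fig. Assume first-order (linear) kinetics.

0.398 mg/L

C₀ = Dose / Vd = 866.0 / 119 = 7.277 mg/L
C = C₀ · e^(−k·t) = 7.277 × e^(−0.04860 × 59.8)
  = 7.277 × 0.05468 = 0.3979 mg/L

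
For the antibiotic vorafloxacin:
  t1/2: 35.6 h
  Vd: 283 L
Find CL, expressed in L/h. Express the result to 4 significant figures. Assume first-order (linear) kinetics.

k = ln2 / t½ = 0.693147 / 35.6 = 0.01947 h⁻¹
CL = k × Vd = 0.01947 × 283 = 5.510 L/h

5.510 L/h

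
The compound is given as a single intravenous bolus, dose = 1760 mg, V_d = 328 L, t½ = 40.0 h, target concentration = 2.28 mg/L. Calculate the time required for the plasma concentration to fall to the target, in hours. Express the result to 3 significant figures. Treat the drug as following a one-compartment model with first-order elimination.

49.4 h

C₀ = Dose / Vd = 1760 / 328 = 5.366 mg/L
k = ln2 / t½ = 0.693147 / 40.0 = 0.01733 h⁻¹
t = ln(C₀ / C) / k = ln(5.366 / 2.28) / 0.01733
  = ln(2.354) / 0.01733 = 0.8561 / 0.01733 = 49.40 h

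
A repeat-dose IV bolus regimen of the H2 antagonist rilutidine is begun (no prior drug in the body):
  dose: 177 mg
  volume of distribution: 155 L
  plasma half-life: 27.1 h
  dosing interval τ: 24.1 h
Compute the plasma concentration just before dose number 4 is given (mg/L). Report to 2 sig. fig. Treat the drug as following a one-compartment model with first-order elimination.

C₀ per dose = Dose / Vd = 177 / 155 = 1.142 mg/L
k = ln2 / t½ = 0.693147 / 27.1 = 0.02558 h⁻¹
Fraction remaining after one interval: r = e^(−kτ) = e^(−0.02558 × 24.1) = 0.5398
Before dose 4, 3 doses have been given (aged 1τ, 2τ, 3τ).
C_trough = C₀ × (r + r² + … + r^3) = C₀ × r(1−r^3)/(1−r)
        = 1.142 × 0.5398 × (1 − 0.1573) / (1 − 0.5398) = 1.129 mg/L

1.1 mg/L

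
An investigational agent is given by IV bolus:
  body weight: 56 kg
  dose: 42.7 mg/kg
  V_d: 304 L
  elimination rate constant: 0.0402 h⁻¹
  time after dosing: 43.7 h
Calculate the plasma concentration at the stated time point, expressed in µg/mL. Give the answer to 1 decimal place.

Total dose = 42.7 × 56 = 2391 mg
C₀ = Dose / Vd = 2391 / 304 = 7.865 mg/L
C = C₀ · e^(−k·t) = 7.865 × e^(−0.04020 × 43.7)
  = 7.865 × 0.1726 = 1.357 mg/L
(1.357 mg/L = 1.357 µg/mL)

1.4 µg/mL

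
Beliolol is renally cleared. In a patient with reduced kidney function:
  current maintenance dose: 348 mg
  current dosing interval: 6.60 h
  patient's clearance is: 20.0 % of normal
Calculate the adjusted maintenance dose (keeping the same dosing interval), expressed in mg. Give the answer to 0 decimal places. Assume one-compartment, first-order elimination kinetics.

70 mg

To keep the same average steady-state level, dosing rate must scale with clearance.
CL ratio = 20.0 / 100 = 0.2000
New dose (same interval) = 348 × 0.2000 = 69.60 mg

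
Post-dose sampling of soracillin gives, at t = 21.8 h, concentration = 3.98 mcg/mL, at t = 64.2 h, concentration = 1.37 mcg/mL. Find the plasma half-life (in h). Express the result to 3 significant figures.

k = ln(C₁/C₂) / (t₂ − t₁) = ln(3.98/1.37) / (64.2 − 21.8)
  = 1.066 / 42.40 = 0.02514 h⁻¹
t½ = ln2 / k = 0.693147 / 0.02514 = 27.57 h

27.6 h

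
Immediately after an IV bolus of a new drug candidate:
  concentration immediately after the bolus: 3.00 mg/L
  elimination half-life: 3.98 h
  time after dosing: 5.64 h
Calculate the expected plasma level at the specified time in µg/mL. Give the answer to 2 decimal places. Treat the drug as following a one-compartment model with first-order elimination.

k = ln2 / t½ = 0.693147 / 3.98 = 0.1742 h⁻¹
C = C₀ · e^(−k·t) = 3.000 × e^(−0.1742 × 5.64)
  = 3.000 × 0.3744 = 1.123 mg/L
(1.123 mg/L = 1.123 µg/mL)

1.12 µg/mL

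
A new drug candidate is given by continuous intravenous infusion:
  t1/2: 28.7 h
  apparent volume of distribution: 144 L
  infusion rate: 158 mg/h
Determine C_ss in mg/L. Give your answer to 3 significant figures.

k = ln2 / t½ = 0.693147 / 28.7 = 0.02415 h⁻¹
CL = k × Vd = 0.02415 × 144 = 3.478 L/h
At steady state Css = R₀ / CL = 158 / 3.478 = 45.43 mg/L

45.4 mg/L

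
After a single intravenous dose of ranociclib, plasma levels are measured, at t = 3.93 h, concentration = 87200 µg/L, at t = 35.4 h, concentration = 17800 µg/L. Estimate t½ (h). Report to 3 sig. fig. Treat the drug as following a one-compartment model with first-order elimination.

13.7 h

k = ln(C₁/C₂) / (t₂ − t₁) = ln(87200/17800) / (35.4 − 3.93)
  = 1.589 / 31.47 = 0.05049 h⁻¹
t½ = ln2 / k = 0.693147 / 0.05049 = 13.73 h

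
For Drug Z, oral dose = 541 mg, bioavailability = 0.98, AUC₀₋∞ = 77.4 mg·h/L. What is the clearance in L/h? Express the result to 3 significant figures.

6.85 L/h

CL = F·Dose / AUC = 0.98 × 541 / 77.4 = 6.850 L/h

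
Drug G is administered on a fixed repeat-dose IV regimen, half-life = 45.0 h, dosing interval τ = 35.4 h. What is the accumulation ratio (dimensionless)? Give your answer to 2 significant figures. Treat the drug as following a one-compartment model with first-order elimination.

2.4

k = ln2 / t½ = 0.693147 / 45.0 = 0.01540 h⁻¹
e^(−kτ) = e^(−0.01540 × 35.4) = 0.5797
Accumulation ratio R = 1 / (1 − e^(−kτ)) = 1 / (1 − 0.5797) = 2.379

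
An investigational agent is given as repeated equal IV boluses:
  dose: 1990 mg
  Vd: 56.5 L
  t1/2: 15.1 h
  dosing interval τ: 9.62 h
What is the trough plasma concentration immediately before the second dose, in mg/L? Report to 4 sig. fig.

C₀ per dose = Dose / Vd = 1990 / 56.5 = 35.22 mg/L
k = ln2 / t½ = 0.693147 / 15.1 = 0.04590 h⁻¹
Fraction remaining after one interval: r = e^(−kτ) = e^(−0.04590 × 9.62) = 0.6430
Before dose 2, 1 dose has been given (aged 1τ).
C_trough = C₀ × r = 35.22 × 0.6430 = 22.65 mg/L

22.65 mg/L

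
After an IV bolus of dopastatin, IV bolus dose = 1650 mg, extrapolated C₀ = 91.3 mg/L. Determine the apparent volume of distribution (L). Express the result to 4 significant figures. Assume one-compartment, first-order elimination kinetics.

Vd = Dose / C₀ = 1650 / 91.3 = 18.07 L

18.07 L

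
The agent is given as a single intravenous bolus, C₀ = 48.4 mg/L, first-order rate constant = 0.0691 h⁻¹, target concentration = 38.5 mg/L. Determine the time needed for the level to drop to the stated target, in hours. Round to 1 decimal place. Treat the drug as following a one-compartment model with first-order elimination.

3.3 h

t = ln(C₀ / C) / k = ln(48.40 / 38.5) / 0.06910
  = ln(1.257) / 0.06910 = 0.2287 / 0.06910 = 3.310 h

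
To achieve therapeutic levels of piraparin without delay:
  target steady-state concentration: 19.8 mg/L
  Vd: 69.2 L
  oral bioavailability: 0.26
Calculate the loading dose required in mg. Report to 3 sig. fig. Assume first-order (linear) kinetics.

5270 mg

LD = Css × Vd / F = 19.8 × 69.2 / 0.26 = 5270 mg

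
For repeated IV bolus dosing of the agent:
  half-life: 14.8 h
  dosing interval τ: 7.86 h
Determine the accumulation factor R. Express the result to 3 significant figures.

3.25

k = ln2 / t½ = 0.693147 / 14.8 = 0.04683 h⁻¹
e^(−kτ) = e^(−0.04683 × 7.86) = 0.6921
Accumulation ratio R = 1 / (1 − e^(−kτ)) = 1 / (1 − 0.6921) = 3.248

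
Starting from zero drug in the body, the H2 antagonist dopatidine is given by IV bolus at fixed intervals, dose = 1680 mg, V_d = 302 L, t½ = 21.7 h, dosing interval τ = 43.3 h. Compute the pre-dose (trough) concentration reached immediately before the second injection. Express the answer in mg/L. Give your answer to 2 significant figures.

1.4 mg/L

C₀ per dose = Dose / Vd = 1680 / 302 = 5.563 mg/L
k = ln2 / t½ = 0.693147 / 21.7 = 0.03194 h⁻¹
Fraction remaining after one interval: r = e^(−kτ) = e^(−0.03194 × 43.3) = 0.2508
Before dose 2, 1 dose has been given (aged 1τ).
C_trough = C₀ × r = 5.563 × 0.2508 = 1.395 mg/L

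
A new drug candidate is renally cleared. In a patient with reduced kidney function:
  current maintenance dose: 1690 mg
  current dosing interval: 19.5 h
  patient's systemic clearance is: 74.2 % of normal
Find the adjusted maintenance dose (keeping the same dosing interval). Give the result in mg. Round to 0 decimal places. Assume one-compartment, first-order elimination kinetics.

1254 mg

To keep the same average steady-state level, dosing rate must scale with clearance.
CL ratio = 74.2 / 100 = 0.7420
New dose (same interval) = 1690 × 0.7420 = 1254 mg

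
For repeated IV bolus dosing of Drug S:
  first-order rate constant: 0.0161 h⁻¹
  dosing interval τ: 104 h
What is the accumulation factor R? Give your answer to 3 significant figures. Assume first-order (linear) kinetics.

1.23

e^(−kτ) = e^(−0.01610 × 104) = 0.1874
Accumulation ratio R = 1 / (1 − e^(−kτ)) = 1 / (1 − 0.1874) = 1.231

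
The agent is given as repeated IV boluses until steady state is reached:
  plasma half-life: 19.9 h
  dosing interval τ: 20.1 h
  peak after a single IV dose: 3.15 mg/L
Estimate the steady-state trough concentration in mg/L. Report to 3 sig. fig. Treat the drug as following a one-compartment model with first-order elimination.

3.11 mg/L

k = ln2 / t½ = 0.693147 / 19.9 = 0.03483 h⁻¹
e^(−kτ) = e^(−0.03483 × 20.1) = 0.4965
Accumulation ratio R = 1 / (1 − e^(−kτ)) = 1 / (1 − 0.4965) = 1.986
Steady-state trough = C₀ × R × e^(−kτ) = 3.15 × 1.986 × 0.4965 = 3.106 mg/L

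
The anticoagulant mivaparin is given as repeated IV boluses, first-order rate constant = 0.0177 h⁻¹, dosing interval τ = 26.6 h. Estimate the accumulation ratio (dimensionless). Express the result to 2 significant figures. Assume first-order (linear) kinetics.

2.7

e^(−kτ) = e^(−0.01770 × 26.6) = 0.6245
Accumulation ratio R = 1 / (1 − e^(−kτ)) = 1 / (1 − 0.6245) = 2.663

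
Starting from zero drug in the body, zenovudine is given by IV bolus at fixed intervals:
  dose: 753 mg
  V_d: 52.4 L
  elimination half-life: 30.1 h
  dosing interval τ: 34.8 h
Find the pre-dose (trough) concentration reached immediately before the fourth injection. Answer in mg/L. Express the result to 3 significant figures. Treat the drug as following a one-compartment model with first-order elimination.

10.6 mg/L

C₀ per dose = Dose / Vd = 753 / 52.4 = 14.37 mg/L
k = ln2 / t½ = 0.693147 / 30.1 = 0.02303 h⁻¹
Fraction remaining after one interval: r = e^(−kτ) = e^(−0.02303 × 34.8) = 0.4487
Before dose 4, 3 doses have been given (aged 1τ, 2τ, 3τ).
C_trough = C₀ × (r + r² + … + r^3) = C₀ × r(1−r^3)/(1−r)
        = 14.37 × 0.4487 × (1 − 0.09034) / (1 − 0.4487) = 10.64 mg/L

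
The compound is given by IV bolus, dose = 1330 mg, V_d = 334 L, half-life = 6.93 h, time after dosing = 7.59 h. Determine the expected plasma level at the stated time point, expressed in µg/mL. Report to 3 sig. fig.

C₀ = Dose / Vd = 1330 / 334 = 3.982 mg/L
k = ln2 / t½ = 0.693147 / 6.93 = 0.1000 h⁻¹
C = C₀ · e^(−k·t) = 3.982 × e^(−0.1000 × 7.59)
  = 3.982 × 0.4681 = 1.864 mg/L
(1.864 mg/L = 1.864 µg/mL)

1.86 µg/mL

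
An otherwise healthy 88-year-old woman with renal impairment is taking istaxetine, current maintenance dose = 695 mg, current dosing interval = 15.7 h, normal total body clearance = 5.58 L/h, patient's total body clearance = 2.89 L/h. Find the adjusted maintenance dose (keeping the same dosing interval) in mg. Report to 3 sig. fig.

360 mg

To keep the same average steady-state level, dosing rate must scale with clearance.
CL ratio = 2.89 / 5.58 = 0.5179
New dose (same interval) = 695 × 0.5179 = 359.9 mg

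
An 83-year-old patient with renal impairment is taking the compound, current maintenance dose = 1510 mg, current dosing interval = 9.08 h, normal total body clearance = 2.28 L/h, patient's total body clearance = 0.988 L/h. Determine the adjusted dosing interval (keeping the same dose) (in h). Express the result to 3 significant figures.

To keep the same average steady-state level, dosing rate must scale with clearance.
CL ratio = 0.988 / 2.28 = 0.4333
New interval (same dose) = 9.08 / 0.4333 = 20.96 h

21.0 h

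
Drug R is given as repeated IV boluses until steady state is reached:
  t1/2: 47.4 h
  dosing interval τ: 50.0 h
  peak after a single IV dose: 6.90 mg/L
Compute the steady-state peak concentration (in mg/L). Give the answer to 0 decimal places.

k = ln2 / t½ = 0.693147 / 47.4 = 0.01462 h⁻¹
e^(−kτ) = e^(−0.01462 × 50.0) = 0.4814
Accumulation ratio R = 1 / (1 − e^(−kτ)) = 1 / (1 − 0.4814) = 1.928
Steady-state peak = C₀ × R = 6.90 × 1.928 = 13.30 mg/L

13 mg/L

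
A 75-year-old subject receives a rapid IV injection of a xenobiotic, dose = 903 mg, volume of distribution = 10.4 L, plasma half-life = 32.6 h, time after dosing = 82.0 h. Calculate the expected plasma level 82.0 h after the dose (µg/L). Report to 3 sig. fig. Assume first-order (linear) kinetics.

C₀ = Dose / Vd = 903.0 / 10.4 = 86.83 mg/L
k = ln2 / t½ = 0.693147 / 32.6 = 0.02126 h⁻¹
C = C₀ · e^(−k·t) = 86.83 × e^(−0.02126 × 82.0)
  = 86.83 × 0.1749 = 15.19 mg/L
Convert: 15.19 mg/L × 1000 = 15190 µg/L

15200 µg/L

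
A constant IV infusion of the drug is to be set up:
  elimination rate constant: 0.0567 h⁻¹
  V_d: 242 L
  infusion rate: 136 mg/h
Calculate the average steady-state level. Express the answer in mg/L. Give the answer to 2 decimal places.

9.91 mg/L

CL = k × Vd = 0.05670 × 242 = 13.72 L/h
At steady state Css = R₀ / CL = 136 / 13.72 = 9.913 mg/L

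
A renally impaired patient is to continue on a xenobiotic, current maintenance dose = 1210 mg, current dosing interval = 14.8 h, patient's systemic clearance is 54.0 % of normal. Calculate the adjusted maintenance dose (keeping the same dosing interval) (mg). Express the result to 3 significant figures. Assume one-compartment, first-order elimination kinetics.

To keep the same average steady-state level, dosing rate must scale with clearance.
CL ratio = 54.0 / 100 = 0.5400
New dose (same interval) = 1210 × 0.5400 = 653.4 mg

653 mg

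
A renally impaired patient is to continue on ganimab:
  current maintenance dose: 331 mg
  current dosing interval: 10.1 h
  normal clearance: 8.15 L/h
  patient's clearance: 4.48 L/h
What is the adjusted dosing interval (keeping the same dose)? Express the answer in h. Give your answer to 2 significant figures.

To keep the same average steady-state level, dosing rate must scale with clearance.
CL ratio = 4.48 / 8.15 = 0.5497
New interval (same dose) = 10.1 / 0.5497 = 18.37 h

18 h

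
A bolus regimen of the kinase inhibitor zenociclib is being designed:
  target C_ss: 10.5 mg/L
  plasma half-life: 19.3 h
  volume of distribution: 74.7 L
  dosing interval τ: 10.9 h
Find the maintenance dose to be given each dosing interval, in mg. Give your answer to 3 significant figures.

307 mg

k = ln2 / t½ = 0.693147 / 19.3 = 0.03591 h⁻¹
CL = k × Vd = 0.03591 × 74.7 = 2.682 L/h
At steady state, Dose/τ = Css × CL.
Dose = Css × CL × τ = 10.5 × 2.682 × 10.9 = 307.0 mg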